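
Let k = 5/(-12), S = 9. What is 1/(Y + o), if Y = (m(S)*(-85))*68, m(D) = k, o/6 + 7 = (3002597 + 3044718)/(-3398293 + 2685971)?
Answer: 1068483/2473961104 ≈ 0.00043189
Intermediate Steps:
o = -33100707/356161 (o = -42 + 6*((3002597 + 3044718)/(-3398293 + 2685971)) = -42 + 6*(6047315/(-712322)) = -42 + 6*(6047315*(-1/712322)) = -42 + 6*(-6047315/712322) = -42 - 18141945/356161 = -33100707/356161 ≈ -92.938)
k = -5/12 (k = 5*(-1/12) = -5/12 ≈ -0.41667)
m(D) = -5/12
Y = 7225/3 (Y = -5/12*(-85)*68 = (425/12)*68 = 7225/3 ≈ 2408.3)
1/(Y + o) = 1/(7225/3 - 33100707/356161) = 1/(2473961104/1068483) = 1068483/2473961104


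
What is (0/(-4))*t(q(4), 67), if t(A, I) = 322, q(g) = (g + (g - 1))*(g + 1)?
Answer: 0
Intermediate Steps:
q(g) = (1 + g)*(-1 + 2*g) (q(g) = (g + (-1 + g))*(1 + g) = (-1 + 2*g)*(1 + g) = (1 + g)*(-1 + 2*g))
(0/(-4))*t(q(4), 67) = (0/(-4))*322 = (0*(-1/4))*322 = 0*322 = 0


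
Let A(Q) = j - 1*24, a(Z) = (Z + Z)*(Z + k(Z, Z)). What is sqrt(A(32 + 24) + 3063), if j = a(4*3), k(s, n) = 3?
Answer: sqrt(3399) ≈ 58.301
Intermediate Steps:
a(Z) = 2*Z*(3 + Z) (a(Z) = (Z + Z)*(Z + 3) = (2*Z)*(3 + Z) = 2*Z*(3 + Z))
j = 360 (j = 2*(4*3)*(3 + 4*3) = 2*12*(3 + 12) = 2*12*15 = 360)
A(Q) = 336 (A(Q) = 360 - 1*24 = 360 - 24 = 336)
sqrt(A(32 + 24) + 3063) = sqrt(336 + 3063) = sqrt(3399)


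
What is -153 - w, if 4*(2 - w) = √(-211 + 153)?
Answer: -155 + I*√58/4 ≈ -155.0 + 1.9039*I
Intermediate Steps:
w = 2 - I*√58/4 (w = 2 - √(-211 + 153)/4 = 2 - I*√58/4 ≈ 2.0 - 1.9039*I)
-153 - w = -153 - (2 - I*√58/4) = -153 + (-2 + I*√58/4) = -155 + I*√58/4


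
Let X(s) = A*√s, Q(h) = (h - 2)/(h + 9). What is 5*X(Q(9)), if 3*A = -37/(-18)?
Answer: 185*√14/324 ≈ 2.1364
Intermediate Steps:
A = 37/54 (A = (-37/(-18))/3 = (-37*(-1/18))/3 = (⅓)*(37/18) = 37/54 ≈ 0.68519)
Q(h) = (-2 + h)/(9 + h)
X(s) = 37*√s/54
5*X(Q(9)) = 5*(37*√((-2 + 9)/(9 + 9))/54) = 5*(37*√(7/18)/54) = 5*(37*(√14/6)/54) = 5*(37*√14/324) = 185*√14/324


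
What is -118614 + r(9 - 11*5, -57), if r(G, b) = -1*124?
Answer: -118738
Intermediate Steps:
r(G, b) = -124
-118614 + r(9 - 11*5, -57) = -118614 - 124 = -118738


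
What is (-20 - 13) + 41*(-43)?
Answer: -1796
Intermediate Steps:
(-20 - 13) + 41*(-43) = -33 - 1763 = -1796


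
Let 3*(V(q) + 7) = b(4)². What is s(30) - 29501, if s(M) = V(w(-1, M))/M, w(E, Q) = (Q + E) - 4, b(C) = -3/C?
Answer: -14160589/480 ≈ -29501.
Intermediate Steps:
w(E, Q) = -4 + E + Q (w(E, Q) = (E + Q) - 4 = -4 + E + Q)
V(q) = -109/16 (V(q) = -7 + (-3/4)²/3 = -7 + (-3*¼)²/3 = -7 + (-¾)²/3 = -7 + (⅓)*(9/16) = -7 + 3/16 = -109/16)
s(M) = -109/(16*M)
s(30) - 29501 = -109/16/30 - 29501 = -109/16*1/30 - 29501 = -109/480 - 29501 = -14160589/480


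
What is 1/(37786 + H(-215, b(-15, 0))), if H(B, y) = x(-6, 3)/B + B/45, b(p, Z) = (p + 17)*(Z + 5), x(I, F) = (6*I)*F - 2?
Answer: 387/14621531 ≈ 2.6468e-5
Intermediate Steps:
x(I, F) = -2 + 6*F*I (x(I, F) = 6*F*I - 2 = -2 + 6*F*I)
b(p, Z) = (5 + Z)*(17 + p) (b(p, Z) = (17 + p)*(5 + Z) = (5 + Z)*(17 + p))
H(B, y) = -110/B + B/45 (H(B, y) = (-2 + 6*3*(-6))/B + B/45 = (-2 - 108)/B + B*(1/45) = -110/B + B/45)
1/(37786 + H(-215, b(-15, 0))) = 1/(37786 + (-110/(-215) + (1/45)*(-215))) = 1/(37786 + (-110*(-1/215) - 43/9)) = 1/(37786 + (22/43 - 43/9)) = 1/(37786 - 1651/387) = 1/(14621531/387) = 387/14621531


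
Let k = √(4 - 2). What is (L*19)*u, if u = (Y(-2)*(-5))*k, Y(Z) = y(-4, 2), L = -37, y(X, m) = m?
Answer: 7030*√2 ≈ 9941.9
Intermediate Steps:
k = √2 ≈ 1.4142
Y(Z) = 2
u = -10*√2 (u = (2*(-5))*√2 = -10*√2 ≈ -14.142)
(L*19)*u = (-37*19)*(-10*√2) = -(-7030)*√2 = 7030*√2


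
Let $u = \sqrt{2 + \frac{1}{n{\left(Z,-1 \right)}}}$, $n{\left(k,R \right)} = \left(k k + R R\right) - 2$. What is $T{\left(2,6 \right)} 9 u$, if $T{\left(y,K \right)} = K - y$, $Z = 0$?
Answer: $36$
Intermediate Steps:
$n{\left(k,R \right)} = -2 + R^{2} + k^{2}$ ($n{\left(k,R \right)} = \left(k^{2} + R^{2}\right) - 2 = \left(R^{2} + k^{2}\right) - 2 = -2 + R^{2} + k^{2}$)
$u = 1$ ($u = \sqrt{2 + \frac{1}{-2 + \left(-1\right)^{2} + 0^{2}}} = \sqrt{2 + \frac{1}{-2 + 1 + 0}} = \sqrt{2 + \frac{1}{-1}} = \sqrt{2 - 1} = \sqrt{1} = 1$)
$T{\left(2,6 \right)} 9 u = \left(6 - 2\right) 9 \cdot 1 = 4 \cdot 9 \cdot 1 = 36 \cdot 1 = 36$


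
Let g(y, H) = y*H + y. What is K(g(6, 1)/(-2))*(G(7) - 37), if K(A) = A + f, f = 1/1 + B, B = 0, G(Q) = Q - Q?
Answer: 185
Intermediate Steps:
G(Q) = 0
f = 1 (f = 1/1 + 0 = 1 + 0 = 1)
g(y, H) = y + H*y (g(y, H) = H*y + y = y + H*y)
K(A) = 1 + A (K(A) = A + 1 = 1 + A)
K(g(6, 1)/(-2))*(G(7) - 37) = (1 + (6*(1 + 1))/(-2))*(0 - 37) = (1 + (6*2)*(-½))*(-37) = (1 + 12*(-½))*(-37) = (1 - 6)*(-37) = -5*(-37) = 185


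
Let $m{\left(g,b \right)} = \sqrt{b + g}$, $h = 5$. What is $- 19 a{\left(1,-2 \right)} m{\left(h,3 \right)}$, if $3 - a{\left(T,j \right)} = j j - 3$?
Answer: $- 76 \sqrt{2} \approx -107.48$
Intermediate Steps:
$a{\left(T,j \right)} = 6 - j^{2}$ ($a{\left(T,j \right)} = 3 - \left(j j - 3\right) = 3 - \left(j^{2} - 3\right) = 3 - \left(-3 + j^{2}\right) = 6 - j^{2}$)
$- 19 a{\left(1,-2 \right)} m{\left(h,3 \right)} = - 19 \left(6 - \left(-2\right)^{2}\right) \sqrt{3 + 5} = - 19 \left(6 - 4\right) \sqrt{8} = - 19 \left(6 - 4\right) 2 \sqrt{2} = \left(-19\right) 2 \cdot 2 \sqrt{2} = - 38 \cdot 2 \sqrt{2} = - 76 \sqrt{2}$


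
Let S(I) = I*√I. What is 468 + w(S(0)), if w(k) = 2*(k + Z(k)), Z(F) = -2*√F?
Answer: 468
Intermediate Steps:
S(I) = I^(3/2)
w(k) = -4*√k + 2*k (w(k) = 2*(k - 2*√k) = -4*√k + 2*k)
468 + w(S(0)) = 468 + (-4*√(0^(3/2)) + 2*0^(3/2)) = 468 + (-4*√0 + 2*0) = 468 + (-4*0 + 0) = 468 + (0 + 0) = 468 + 0 = 468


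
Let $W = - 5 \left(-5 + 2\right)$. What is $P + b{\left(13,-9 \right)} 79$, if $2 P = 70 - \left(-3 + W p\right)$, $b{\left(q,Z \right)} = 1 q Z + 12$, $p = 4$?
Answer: $- \frac{16577}{2} \approx -8288.5$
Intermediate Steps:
$W = 15$ ($W = \left(-5\right) \left(-3\right) = 15$)
$b{\left(q,Z \right)} = 12 + Z q$ ($b{\left(q,Z \right)} = q Z + 12 = Z q + 12 = 12 + Z q$)
$P = \frac{13}{2}$ ($P = \frac{70 - \left(-3 + 15 \cdot 4\right)}{2} = \frac{70 - \left(-3 + 60\right)}{2} = \frac{70 - 57}{2} = \frac{1}{2} \cdot 13 = \frac{13}{2} \approx 6.5$)
$P + b{\left(13,-9 \right)} 79 = \frac{13}{2} + \left(12 - 117\right) 79 = \frac{13}{2} - 8295 = - \frac{16577}{2}$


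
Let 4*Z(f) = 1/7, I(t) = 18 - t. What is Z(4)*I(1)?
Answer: 17/28 ≈ 0.60714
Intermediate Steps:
Z(f) = 1/28 (Z(f) = (¼)/7 = (¼)*(⅐) = 1/28)
Z(4)*I(1) = (18 - 1*1)/28 = (18 - 1)/28 = (1/28)*17 = 17/28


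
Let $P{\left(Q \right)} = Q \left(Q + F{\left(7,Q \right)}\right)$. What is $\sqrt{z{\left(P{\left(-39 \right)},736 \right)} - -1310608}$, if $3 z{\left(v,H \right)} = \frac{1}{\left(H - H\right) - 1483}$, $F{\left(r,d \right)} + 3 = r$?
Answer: $\frac{\sqrt{25941651814959}}{4449} \approx 1144.8$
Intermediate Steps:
$F{\left(r,d \right)} = -3 + r$
$P{\left(Q \right)} = Q \left(4 + Q\right)$ ($P{\left(Q \right)} = Q \left(Q + \left(-3 + 7\right)\right) = Q \left(Q + 4\right) = Q \left(4 + Q\right)$)
$z{\left(v,H \right)} = - \frac{1}{4449}$ ($z{\left(v,H \right)} = \frac{1}{3 \left(\left(H - H\right) - 1483\right)} = \frac{1}{3 \left(0 - 1483\right)} = \frac{1}{3 \left(-1483\right)} = \frac{1}{3} \left(- \frac{1}{1483}\right) = - \frac{1}{4449}$)
$\sqrt{z{\left(P{\left(-39 \right)},736 \right)} - -1310608} = \sqrt{- \frac{1}{4449} - -1310608} = \sqrt{- \frac{1}{4449} + 1310608} = \sqrt{\frac{5830894991}{4449}} = \frac{\sqrt{25941651814959}}{4449}$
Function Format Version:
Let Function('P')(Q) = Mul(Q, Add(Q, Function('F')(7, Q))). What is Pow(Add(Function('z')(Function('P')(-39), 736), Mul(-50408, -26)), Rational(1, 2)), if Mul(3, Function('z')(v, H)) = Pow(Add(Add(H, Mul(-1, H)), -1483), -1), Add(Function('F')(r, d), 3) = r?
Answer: Mul(Rational(1, 4449), Pow(25941651814959, Rational(1, 2))) ≈ 1144.8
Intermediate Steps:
Function('F')(r, d) = Add(-3, r)
Function('P')(Q) = Mul(Q, Add(4, Q)) (Function('P')(Q) = Mul(Q, Add(Q, Add(-3, 7))) = Mul(Q, Add(Q, 4)) = Mul(Q, Add(4, Q)))
Function('z')(v, H) = Rational(-1, 4449) (Function('z')(v, H) = Mul(Rational(1, 3), Pow(Add(Add(H, Mul(-1, H)), -1483), -1)) = Mul(Rational(1, 3), Pow(Add(0, -1483), -1)) = Mul(Rational(1, 3), Pow(-1483, -1)) = Mul(Rational(1, 3), Rational(-1, 1483)) = Rational(-1, 4449))
Pow(Add(Function('z')(Function('P')(-39), 736), Mul(-50408, -26)), Rational(1, 2)) = Pow(Add(Rational(-1, 4449), Mul(-50408, -26)), Rational(1, 2)) = Pow(Add(Rational(-1, 4449), 1310608), Rational(1, 2)) = Pow(Rational(5830894991, 4449), Rational(1, 2)) = Mul(Rational(1, 4449), Pow(25941651814959, Rational(1, 2)))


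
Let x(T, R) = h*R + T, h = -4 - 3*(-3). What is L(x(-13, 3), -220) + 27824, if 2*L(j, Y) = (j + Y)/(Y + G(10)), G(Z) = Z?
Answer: 5843149/210 ≈ 27825.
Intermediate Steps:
h = 5 (h = -4 + 9 = 5)
x(T, R) = T + 5*R (x(T, R) = 5*R + T = T + 5*R)
L(j, Y) = (Y + j)/(2*(10 + Y)) (L(j, Y) = ((j + Y)/(Y + 10))/2 = ((Y + j)/(10 + Y))/2 = (Y + j)/(2*(10 + Y)))
L(x(-13, 3), -220) + 27824 = (-220 + (-13 + 5*3))/(2*(10 - 220)) + 27824 = (1/2)*(-220 + (-13 + 15))/(-210) + 27824 = (1/2)*(-1/210)*(-220 + 2) + 27824 = (1/2)*(-1/210)*(-218) + 27824 = 109/210 + 27824 = 5843149/210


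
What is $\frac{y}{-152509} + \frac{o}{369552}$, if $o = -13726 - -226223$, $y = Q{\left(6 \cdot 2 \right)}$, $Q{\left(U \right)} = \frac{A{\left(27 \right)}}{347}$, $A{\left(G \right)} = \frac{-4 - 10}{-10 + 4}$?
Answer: $\frac{1606496109049}{2793846010128} \approx 0.57501$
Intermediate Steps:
$A{\left(G \right)} = \frac{7}{3}$ ($A{\left(G \right)} = - \frac{14}{-6} = \left(-14\right) \left(- \frac{1}{6}\right) = \frac{7}{3}$)
$Q{\left(U \right)} = \frac{7}{1041}$ ($Q{\left(U \right)} = \frac{7}{3 \cdot 347} = \frac{7}{3} \cdot \frac{1}{347} = \frac{7}{1041}$)
$y = \frac{7}{1041} \approx 0.0067243$
$o = 212497$ ($o = -13726 + 226223 = 212497$)
$\frac{y}{-152509} + \frac{o}{369552} = \frac{7}{1041 \left(-152509\right)} + \frac{212497}{369552} = \frac{7}{1041} \left(- \frac{1}{152509}\right) + 212497 \cdot \frac{1}{369552} = - \frac{1}{22680267} + \frac{212497}{369552} = \frac{1606496109049}{2793846010128}$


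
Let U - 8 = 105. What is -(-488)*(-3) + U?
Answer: -1351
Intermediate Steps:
U = 113 (U = 8 + 105 = 113)
-(-488)*(-3) + U = -(-488)*(-3) + 113 = -61*24 + 113 = -1464 + 113 = -1351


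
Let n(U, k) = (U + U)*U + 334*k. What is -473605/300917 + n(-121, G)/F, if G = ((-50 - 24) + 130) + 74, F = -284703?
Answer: -52238010683/28557324217 ≈ -1.8292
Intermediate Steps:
G = 130 (G = (-74 + 130) + 74 = 56 + 74 = 130)
n(U, k) = 2*U**2 + 334*k (n(U, k) = (2*U)*U + 334*k = 2*U**2 + 334*k)
-473605/300917 + n(-121, G)/F = -473605/300917 + (2*(-121)**2 + 334*130)/(-284703) = -473605*1/300917 + (2*14641 + 43420)*(-1/284703) = -473605/300917 + (29282 + 43420)*(-1/284703) = -473605/300917 + 72702*(-1/284703) = -473605/300917 - 24234/94901 = -52238010683/28557324217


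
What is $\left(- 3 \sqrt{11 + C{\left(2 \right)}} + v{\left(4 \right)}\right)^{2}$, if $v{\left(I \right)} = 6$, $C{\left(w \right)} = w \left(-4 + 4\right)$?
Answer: $135 - 36 \sqrt{11} \approx 15.602$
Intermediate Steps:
$C{\left(w \right)} = 0$ ($C{\left(w \right)} = w 0 = 0$)
$\left(- 3 \sqrt{11 + C{\left(2 \right)}} + v{\left(4 \right)}\right)^{2} = \left(- 3 \sqrt{11 + 0} + 6\right)^{2} = \left(- 3 \sqrt{11} + 6\right)^{2} = \left(6 - 3 \sqrt{11}\right)^{2}$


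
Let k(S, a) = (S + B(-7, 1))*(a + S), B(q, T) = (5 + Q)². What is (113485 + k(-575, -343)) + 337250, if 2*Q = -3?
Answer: 1934679/2 ≈ 9.6734e+5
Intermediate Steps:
Q = -3/2 (Q = (½)*(-3) = -3/2 ≈ -1.5000)
B(q, T) = 49/4 (B(q, T) = (5 - 3/2)² = (7/2)² = 49/4)
k(S, a) = (49/4 + S)*(S + a) (k(S, a) = (S + 49/4)*(a + S) = (49/4 + S)*(S + a))
(113485 + k(-575, -343)) + 337250 = (113485 + ((-575)² + (49/4)*(-575) + (49/4)*(-343) - 575*(-343))) + 337250 = (113485 + (330625 - 28175/4 - 16807/4 + 197225)) + 337250 = (113485 + 1033209/2) + 337250 = 1260179/2 + 337250 = 1934679/2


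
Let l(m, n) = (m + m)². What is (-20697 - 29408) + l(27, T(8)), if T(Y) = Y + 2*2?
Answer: -47189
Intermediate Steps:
T(Y) = 4 + Y (T(Y) = Y + 4 = 4 + Y)
l(m, n) = 4*m² (l(m, n) = (2*m)² = 4*m²)
(-20697 - 29408) + l(27, T(8)) = (-20697 - 29408) + 4*27² = -50105 + 4*729 = -50105 + 2916 = -47189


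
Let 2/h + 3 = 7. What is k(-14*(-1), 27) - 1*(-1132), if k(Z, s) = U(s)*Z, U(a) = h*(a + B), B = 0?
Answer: 1321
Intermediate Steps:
h = ½ (h = 2/(-3 + 7) = 2/4 = 2*(¼) = ½ ≈ 0.50000)
U(a) = a/2 (U(a) = (a + 0)/2 = a/2)
k(Z, s) = Z*s/2 (k(Z, s) = (s/2)*Z = Z*s/2)
k(-14*(-1), 27) - 1*(-1132) = (½)*(-14*(-1))*27 - 1*(-1132) = (½)*14*27 + 1132 = 189 + 1132 = 1321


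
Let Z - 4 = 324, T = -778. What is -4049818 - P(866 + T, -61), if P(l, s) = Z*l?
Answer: -4078682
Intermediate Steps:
Z = 328 (Z = 4 + 324 = 328)
P(l, s) = 328*l
-4049818 - P(866 + T, -61) = -4049818 - 328*(866 - 778) = -4049818 - 328*88 = -4049818 - 1*28864 = -4049818 - 28864 = -4078682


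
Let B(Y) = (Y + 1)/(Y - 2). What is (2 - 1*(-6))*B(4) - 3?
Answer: 17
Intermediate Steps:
B(Y) = (1 + Y)/(-2 + Y)
(2 - 1*(-6))*B(4) - 3 = (2 - 1*(-6))*((1 + 4)/(-2 + 4)) - 3 = (2 + 6)*(5/2) - 3 = 8*((½)*5) - 3 = 8*(5/2) - 3 = 20 - 3 = 17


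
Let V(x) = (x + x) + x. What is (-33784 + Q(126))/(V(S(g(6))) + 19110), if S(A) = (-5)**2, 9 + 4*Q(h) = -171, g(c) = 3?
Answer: -33829/19185 ≈ -1.7633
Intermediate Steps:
Q(h) = -45 (Q(h) = -9/4 + (1/4)*(-171) = -9/4 - 171/4 = -45)
S(A) = 25
V(x) = 3*x (V(x) = 2*x + x = 3*x)
(-33784 + Q(126))/(V(S(g(6))) + 19110) = (-33784 - 45)/(3*25 + 19110) = -33829/(75 + 19110) = -33829/19185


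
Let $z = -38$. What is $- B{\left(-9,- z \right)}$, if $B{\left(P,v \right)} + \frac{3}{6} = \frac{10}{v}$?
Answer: $\frac{9}{38} \approx 0.23684$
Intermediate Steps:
$B{\left(P,v \right)} = - \frac{1}{2} + \frac{10}{v}$
$- B{\left(-9,- z \right)} = - \frac{20 - \left(-1\right) \left(-38\right)}{2 \left(\left(-1\right) \left(-38\right)\right)} = - \frac{20 - 38}{2 \cdot 38} = - \frac{-18}{2 \cdot 38} = \left(-1\right) \left(- \frac{9}{38}\right) = \frac{9}{38}$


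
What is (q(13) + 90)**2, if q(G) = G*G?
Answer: 67081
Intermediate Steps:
q(G) = G**2
(q(13) + 90)**2 = (13**2 + 90)**2 = (169 + 90)**2 = 259**2 = 67081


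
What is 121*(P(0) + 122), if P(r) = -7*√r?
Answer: 14762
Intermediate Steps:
121*(P(0) + 122) = 121*(-7*√0 + 122) = 121*(-7*0 + 122) = 121*(0 + 122) = 121*122 = 14762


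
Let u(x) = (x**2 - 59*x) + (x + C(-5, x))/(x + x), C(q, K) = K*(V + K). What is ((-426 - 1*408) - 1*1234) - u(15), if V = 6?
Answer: -1419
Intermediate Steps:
C(q, K) = K*(6 + K)
u(x) = x**2 - 59*x + (x + x*(6 + x))/(2*x) (u(x) = (x**2 - 59*x) + (x + x*(6 + x))/(x + x) = (x**2 - 59*x) + (x + x*(6 + x))/((2*x)) = (x**2 - 59*x) + (x + x*(6 + x))*(1/(2*x)) = (x**2 - 59*x) + (x + x*(6 + x))/(2*x) = x**2 - 59*x + (x + x*(6 + x))/(2*x))
((-426 - 1*408) - 1*1234) - u(15) = ((-426 - 1*408) - 1*1234) - (7/2 + 15**2 - 117/2*15) = ((-426 - 408) - 1234) - (7/2 + 225 - 1755/2) = (-834 - 1234) - 1*(-649) = -2068 + 649 = -1419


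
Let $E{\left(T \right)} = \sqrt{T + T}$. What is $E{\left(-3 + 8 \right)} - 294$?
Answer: $-294 + \sqrt{10} \approx -290.84$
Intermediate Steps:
$E{\left(T \right)} = \sqrt{2} \sqrt{T}$ ($E{\left(T \right)} = \sqrt{2 T} = \sqrt{2} \sqrt{T}$)
$E{\left(-3 + 8 \right)} - 294 = \sqrt{2} \sqrt{-3 + 8} - 294 = \sqrt{2} \sqrt{5} - 294 = \sqrt{10} - 294 = -294 + \sqrt{10}$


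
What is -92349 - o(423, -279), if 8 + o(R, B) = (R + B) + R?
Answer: -92908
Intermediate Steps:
o(R, B) = -8 + B + 2*R (o(R, B) = -8 + ((R + B) + R) = -8 + ((B + R) + R) = -8 + (B + 2*R) = -8 + B + 2*R)
-92349 - o(423, -279) = -92349 - (-8 - 279 + 2*423) = -92349 - (-8 - 279 + 846) = -92349 - 1*559 = -92349 - 559 = -92908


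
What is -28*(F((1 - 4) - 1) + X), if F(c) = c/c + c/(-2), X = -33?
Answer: 840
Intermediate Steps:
F(c) = 1 - c/2 (F(c) = 1 + c*(-½) = 1 - c/2)
-28*(F((1 - 4) - 1) + X) = -28*((1 - ((1 - 4) - 1)/2) - 33) = -28*((1 - (-3 - 1)/2) - 33) = -28*((1 - ½*(-4)) - 33) = -28*((1 + 2) - 33) = -28*(3 - 33) = -28*(-30) = 840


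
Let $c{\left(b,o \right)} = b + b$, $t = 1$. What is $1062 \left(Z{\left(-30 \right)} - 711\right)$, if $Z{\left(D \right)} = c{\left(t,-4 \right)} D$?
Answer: $-818802$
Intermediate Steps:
$c{\left(b,o \right)} = 2 b$
$Z{\left(D \right)} = 2 D$ ($Z{\left(D \right)} = 2 \cdot 1 D = 2 D$)
$1062 \left(Z{\left(-30 \right)} - 711\right) = 1062 \left(2 \left(-30\right) - 711\right) = 1062 \left(-60 - 711\right) = 1062 \left(-771\right) = -818802$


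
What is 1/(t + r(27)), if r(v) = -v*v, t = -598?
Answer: -1/1327 ≈ -0.00075358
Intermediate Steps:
r(v) = -v²
1/(t + r(27)) = 1/(-598 - 1*27²) = 1/(-598 - 1*729) = 1/(-598 - 729) = 1/(-1327) = -1/1327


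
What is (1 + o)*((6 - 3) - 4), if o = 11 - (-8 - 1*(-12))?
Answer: -8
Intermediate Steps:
o = 7 (o = 11 - (-8 + 12) = 11 - 1*4 = 11 - 4 = 7)
(1 + o)*((6 - 3) - 4) = (1 + 7)*((6 - 3) - 4) = 8*(3 - 4) = 8*(-1) = -8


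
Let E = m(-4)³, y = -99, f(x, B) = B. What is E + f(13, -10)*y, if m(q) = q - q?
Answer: 990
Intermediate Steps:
m(q) = 0
E = 0 (E = 0³ = 0)
E + f(13, -10)*y = 0 - 10*(-99) = 0 + 990 = 990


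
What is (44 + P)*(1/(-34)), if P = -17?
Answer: -27/34 ≈ -0.79412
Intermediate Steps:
(44 + P)*(1/(-34)) = (44 - 17)*(1/(-34)) = 27*(1*(-1/34)) = 27*(-1/34) = -27/34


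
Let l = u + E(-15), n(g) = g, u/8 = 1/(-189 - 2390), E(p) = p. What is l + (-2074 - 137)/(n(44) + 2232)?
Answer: -93767437/5869804 ≈ -15.975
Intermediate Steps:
u = -8/2579 (u = 8/(-189 - 2390) = 8/(-2579) = 8*(-1/2579) = -8/2579 ≈ -0.0031020)
l = -38693/2579 (l = -8/2579 - 15 = -38693/2579 ≈ -15.003)
l + (-2074 - 137)/(n(44) + 2232) = -38693/2579 + (-2074 - 137)/(44 + 2232) = -38693/2579 - 2211/2276 = -93767437/5869804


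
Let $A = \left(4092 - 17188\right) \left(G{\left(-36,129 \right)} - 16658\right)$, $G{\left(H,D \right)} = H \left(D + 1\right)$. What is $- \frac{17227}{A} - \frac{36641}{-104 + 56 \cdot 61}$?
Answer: $- \frac{319972118531}{28922293368} \approx -11.063$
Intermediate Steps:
$G{\left(H,D \right)} = H \left(1 + D\right)$
$A = 279442448$ ($A = \left(4092 - 17188\right) \left(- 36 \left(1 + 129\right) - 16658\right) = - 13096 \left(\left(-36\right) 130 - 16658\right) = - 13096 \left(-4680 - 16658\right) = \left(-13096\right) \left(-21338\right) = 279442448$)
$- \frac{17227}{A} - \frac{36641}{-104 + 56 \cdot 61} = - \frac{17227}{279442448} - \frac{36641}{-104 + 56 \cdot 61} = \left(-17227\right) \frac{1}{279442448} - \frac{36641}{-104 + 3416} = - \frac{17227}{279442448} - \frac{36641}{3312} = - \frac{319972118531}{28922293368}$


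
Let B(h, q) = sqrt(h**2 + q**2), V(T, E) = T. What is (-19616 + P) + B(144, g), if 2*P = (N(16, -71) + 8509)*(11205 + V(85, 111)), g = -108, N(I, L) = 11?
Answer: 48075964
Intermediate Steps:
P = 48095400 (P = ((11 + 8509)*(11205 + 85))/2 = (8520*11290)/2 = (1/2)*96190800 = 48095400)
(-19616 + P) + B(144, g) = (-19616 + 48095400) + sqrt(144**2 + (-108)**2) = 48075784 + sqrt(20736 + 11664) = 48075784 + sqrt(32400) = 48075784 + 180 = 48075964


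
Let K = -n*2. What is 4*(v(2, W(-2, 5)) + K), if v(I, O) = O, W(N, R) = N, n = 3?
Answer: -32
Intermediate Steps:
K = -6 (K = -1*3*2 = -3*2 = -6)
4*(v(2, W(-2, 5)) + K) = 4*(-2 - 6) = 4*(-8) = -32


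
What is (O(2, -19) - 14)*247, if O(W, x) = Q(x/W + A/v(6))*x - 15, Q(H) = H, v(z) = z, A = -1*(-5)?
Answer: 100529/3 ≈ 33510.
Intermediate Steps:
A = 5
O(W, x) = -15 + x*(⅚ + x/W) (O(W, x) = (x/W + 5/6)*x - 15 = (x/W + 5*(⅙))*x - 15 = (x/W + ⅚)*x - 15 = (⅚ + x/W)*x - 15 = x*(⅚ + x/W) - 15 = -15 + x*(⅚ + x/W))
(O(2, -19) - 14)*247 = ((-15 + (⅚)*(-19) + (-19)²/2) - 14)*247 = ((-15 - 95/6 + (½)*361) - 14)*247 = ((-15 - 95/6 + 361/2) - 14)*247 = (449/3 - 14)*247 = (407/3)*247 = 100529/3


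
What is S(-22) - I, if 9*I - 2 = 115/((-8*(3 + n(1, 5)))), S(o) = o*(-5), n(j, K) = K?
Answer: 63347/576 ≈ 109.98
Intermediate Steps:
S(o) = -5*o
I = 13/576 (I = 2/9 + (115/((-8*(3 + 5))))/9 = 2/9 + (115/((-8*8)))/9 = 2/9 + (115/(-64))/9 = 2/9 + (115*(-1/64))/9 = 2/9 + (⅑)*(-115/64) = 2/9 - 115/576 = 13/576 ≈ 0.022569)
S(-22) - I = -5*(-22) - 1*13/576 = 110 - 13/576 = 63347/576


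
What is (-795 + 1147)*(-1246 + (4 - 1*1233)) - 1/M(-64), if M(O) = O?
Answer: -55756799/64 ≈ -8.7120e+5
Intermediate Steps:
(-795 + 1147)*(-1246 + (4 - 1*1233)) - 1/M(-64) = (-795 + 1147)*(-1246 + (4 - 1*1233)) - 1/(-64) = 352*(-1246 + (4 - 1233)) - 1*(-1/64) = 352*(-1246 - 1229) + 1/64 = 352*(-2475) + 1/64 = -871200 + 1/64 = -55756799/64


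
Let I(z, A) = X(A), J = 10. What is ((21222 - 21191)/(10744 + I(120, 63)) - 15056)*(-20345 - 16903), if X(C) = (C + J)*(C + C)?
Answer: 5591794931904/9971 ≈ 5.6081e+8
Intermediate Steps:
X(C) = 2*C*(10 + C) (X(C) = (C + 10)*(C + C) = (10 + C)*(2*C) = 2*C*(10 + C))
I(z, A) = 2*A*(10 + A)
((21222 - 21191)/(10744 + I(120, 63)) - 15056)*(-20345 - 16903) = ((21222 - 21191)/(10744 + 2*63*(10 + 63)) - 15056)*(-20345 - 16903) = (31/(10744 + 2*63*73) - 15056)*(-37248) = (31/(10744 + 9198) - 15056)*(-37248) = (31/19942 - 15056)*(-37248) = -300246721/19942*(-37248) = 5591794931904/9971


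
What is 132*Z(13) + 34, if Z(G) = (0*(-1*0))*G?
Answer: 34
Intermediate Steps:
Z(G) = 0 (Z(G) = (0*0)*G = 0*G = 0)
132*Z(13) + 34 = 132*0 + 34 = 0 + 34 = 34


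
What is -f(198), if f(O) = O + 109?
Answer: -307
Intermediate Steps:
f(O) = 109 + O
-f(198) = -(109 + 198) = -1*307 = -307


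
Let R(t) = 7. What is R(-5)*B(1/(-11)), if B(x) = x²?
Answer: 7/121 ≈ 0.057851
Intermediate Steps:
R(-5)*B(1/(-11)) = 7*(1/(-11))² = 7*(-1/11)² = 7*(1/121) = 7/121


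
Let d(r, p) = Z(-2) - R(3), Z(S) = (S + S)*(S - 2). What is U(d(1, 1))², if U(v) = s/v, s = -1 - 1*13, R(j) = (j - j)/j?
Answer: 49/64 ≈ 0.76563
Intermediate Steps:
R(j) = 0 (R(j) = 0/j = 0)
s = -14 (s = -1 - 13 = -14)
Z(S) = 2*S*(-2 + S) (Z(S) = (2*S)*(-2 + S) = 2*S*(-2 + S))
d(r, p) = 16 (d(r, p) = 2*(-2)*(-2 - 2) - 1*0 = 2*(-2)*(-4) + 0 = 16 + 0 = 16)
U(v) = -14/v
U(d(1, 1))² = (-14/16)² = (-14*1/16)² = (-7/8)² = 49/64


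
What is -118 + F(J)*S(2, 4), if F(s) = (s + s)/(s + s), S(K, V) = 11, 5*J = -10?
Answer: -107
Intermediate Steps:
J = -2 (J = (⅕)*(-10) = -2)
F(s) = 1 (F(s) = (2*s)/((2*s)) = (2*s)*(1/(2*s)) = 1)
-118 + F(J)*S(2, 4) = -118 + 1*11 = -118 + 11 = -107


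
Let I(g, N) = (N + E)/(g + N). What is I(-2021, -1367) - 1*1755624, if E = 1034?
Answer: -5948053779/3388 ≈ -1.7556e+6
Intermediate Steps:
I(g, N) = (1034 + N)/(N + g) (I(g, N) = (N + 1034)/(g + N) = (1034 + N)/(N + g))
I(-2021, -1367) - 1*1755624 = (1034 - 1367)/(-1367 - 2021) - 1*1755624 = -333/(-3388) - 1755624 = -1/3388*(-333) - 1755624 = 333/3388 - 1755624 = -5948053779/3388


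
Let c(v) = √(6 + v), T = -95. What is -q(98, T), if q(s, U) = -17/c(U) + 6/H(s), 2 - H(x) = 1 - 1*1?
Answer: -3 - 17*I*√89/89 ≈ -3.0 - 1.802*I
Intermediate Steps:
H(x) = 2 (H(x) = 2 - (1 - 1*1) = 2 - (1 - 1) = 2 - 1*0 = 2 + 0 = 2)
q(s, U) = 3 - 17/√(6 + U) (q(s, U) = -17/√(6 + U) + 6/2 = -17/√(6 + U) + 6*(½) = -17/√(6 + U) + 3 = 3 - 17/√(6 + U))
-q(98, T) = -(3 - 17/√(6 - 95)) = -(3 - (-17)*I*√89/89) = -(3 + 17*I*√89/89) = -3 - 17*I*√89/89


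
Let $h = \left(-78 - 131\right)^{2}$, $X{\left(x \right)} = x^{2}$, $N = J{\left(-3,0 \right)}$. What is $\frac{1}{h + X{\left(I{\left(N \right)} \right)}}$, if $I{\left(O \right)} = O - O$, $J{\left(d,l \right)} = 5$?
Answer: $\frac{1}{43681} \approx 2.2893 \cdot 10^{-5}$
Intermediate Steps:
$N = 5$
$I{\left(O \right)} = 0$
$h = 43681$ ($h = \left(-78 - 131\right)^{2} = \left(-209\right)^{2} = 43681$)
$\frac{1}{h + X{\left(I{\left(N \right)} \right)}} = \frac{1}{43681 + 0^{2}} = \frac{1}{43681 + 0} = \frac{1}{43681}$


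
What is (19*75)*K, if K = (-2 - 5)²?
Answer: 69825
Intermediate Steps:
K = 49 (K = (-7)² = 49)
(19*75)*K = (19*75)*49 = 1425*49 = 69825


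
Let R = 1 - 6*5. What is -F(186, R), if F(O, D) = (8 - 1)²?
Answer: -49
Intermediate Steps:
R = -29 (R = 1 - 30 = -29)
F(O, D) = 49 (F(O, D) = 7² = 49)
-F(186, R) = -1*49 = -49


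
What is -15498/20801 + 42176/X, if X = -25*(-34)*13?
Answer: 353025038/114925525 ≈ 3.0718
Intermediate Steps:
X = 11050 (X = 850*13 = 11050)
-15498/20801 + 42176/X = -15498/20801 + 42176/11050 = -15498*1/20801 + 42176*(1/11050) = -15498/20801 + 21088/5525 = 353025038/114925525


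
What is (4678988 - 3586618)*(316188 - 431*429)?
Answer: 143416164930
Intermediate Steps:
(4678988 - 3586618)*(316188 - 431*429) = 1092370*(316188 - 184899) = 1092370*131289 = 143416164930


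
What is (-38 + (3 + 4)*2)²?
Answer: 576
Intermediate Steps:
(-38 + (3 + 4)*2)² = (-38 + 7*2)² = (-38 + 14)² = (-24)² = 576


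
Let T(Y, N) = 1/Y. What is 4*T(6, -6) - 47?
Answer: -139/3 ≈ -46.333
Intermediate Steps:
4*T(6, -6) - 47 = 4/6 - 47 = 4*(⅙) - 47 = ⅔ - 47 = -139/3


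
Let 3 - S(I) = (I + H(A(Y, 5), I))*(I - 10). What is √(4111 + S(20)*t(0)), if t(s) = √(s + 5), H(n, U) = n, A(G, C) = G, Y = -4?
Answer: √(4111 - 157*√5) ≈ 61.318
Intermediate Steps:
S(I) = 3 - (-10 + I)*(-4 + I) (S(I) = 3 - (I - 4)*(I - 10) = 3 - (-4 + I)*(-10 + I) = 3 - (-10 + I)*(-4 + I))
t(s) = √(5 + s)
√(4111 + S(20)*t(0)) = √(4111 + (-37 - 1*20² + 14*20)*√(5 + 0)) = √(4111 + (-37 - 1*400 + 280)*√5) = √(4111 + (-37 - 400 + 280)*√5) = √(4111 - 157*√5)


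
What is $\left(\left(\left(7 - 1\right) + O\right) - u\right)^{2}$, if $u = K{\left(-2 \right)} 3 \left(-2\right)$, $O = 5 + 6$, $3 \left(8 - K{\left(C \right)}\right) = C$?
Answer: $4761$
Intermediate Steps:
$K{\left(C \right)} = 8 - \frac{C}{3}$
$O = 11$
$u = -52$ ($u = \left(8 - - \frac{2}{3}\right) 3 \left(-2\right) = \left(8 + \frac{2}{3}\right) 3 \left(-2\right) = \frac{26}{3} \cdot 3 \left(-2\right) = 26 \left(-2\right) = -52$)
$\left(\left(\left(7 - 1\right) + O\right) - u\right)^{2} = \left(\left(\left(7 - 1\right) + 11\right) - -52\right)^{2} = \left(\left(6 + 11\right) + 52\right)^{2} = \left(17 + 52\right)^{2} = 69^{2} = 4761$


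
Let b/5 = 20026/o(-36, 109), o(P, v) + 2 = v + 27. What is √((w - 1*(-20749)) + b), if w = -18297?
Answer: √14361383/67 ≈ 56.562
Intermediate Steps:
o(P, v) = 25 + v (o(P, v) = -2 + (v + 27) = -2 + (27 + v) = 25 + v)
b = 50065/67 (b = 5*(20026/(25 + 109)) = 5*(20026/134) = 5*(20026*(1/134)) = 5*(10013/67) = 50065/67 ≈ 747.24)
√((w - 1*(-20749)) + b) = √((-18297 - 1*(-20749)) + 50065/67) = √((-18297 + 20749) + 50065/67) = √(2452 + 50065/67) = √(214349/67) = √14361383/67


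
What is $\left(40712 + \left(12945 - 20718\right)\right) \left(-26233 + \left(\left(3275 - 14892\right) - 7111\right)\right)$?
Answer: $-1480970379$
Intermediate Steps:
$\left(40712 + \left(12945 - 20718\right)\right) \left(-26233 + \left(\left(3275 - 14892\right) - 7111\right)\right) = \left(40712 - 7773\right) \left(-26233 - 18728\right) = 32939 \left(-26233 - 18728\right) = 32939 \left(-44961\right) = -1480970379$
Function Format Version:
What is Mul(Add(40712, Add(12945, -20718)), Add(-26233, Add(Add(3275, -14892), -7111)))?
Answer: -1480970379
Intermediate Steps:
Mul(Add(40712, Add(12945, -20718)), Add(-26233, Add(Add(3275, -14892), -7111))) = Mul(Add(40712, -7773), Add(-26233, Add(-11617, -7111))) = Mul(32939, Add(-26233, -18728)) = Mul(32939, -44961) = -1480970379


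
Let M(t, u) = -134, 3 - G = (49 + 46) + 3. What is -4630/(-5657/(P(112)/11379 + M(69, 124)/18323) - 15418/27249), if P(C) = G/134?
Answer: -12998687226702915/2153336534944880446 ≈ -0.0060365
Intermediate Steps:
G = -95 (G = 3 - ((49 + 46) + 3) = 3 - (95 + 3) = 3 - 1*98 = 3 - 98 = -95)
P(C) = -95/134
-4630/(-5657/(P(112)/11379 + M(69, 124)/18323) - 15418/27249) = -4630/(-5657/(-95/134/11379 - 134/18323) - 15418/27249) = -4630/(-5657/(-95/134*1/11379 - 134*1/18323) - 15418*1/27249) = -4630/(-5657/(-95/1524786 - 134/18323) - 15418/27249) = -4630/(-5657/(-206062009/27938653878) - 15418/27249) = -4630/(-5657*(-27938653878/206062009) - 15418/27249) = -4630/(158048964987846/206062009 - 15418/27249) = -4630/4306673069889760892/5614983683241 = -4630*5614983683241/4306673069889760892 = -12998687226702915/2153336534944880446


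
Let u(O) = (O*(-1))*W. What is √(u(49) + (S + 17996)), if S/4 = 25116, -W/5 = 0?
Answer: 2*√29615 ≈ 344.18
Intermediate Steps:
W = 0 (W = -5*0 = 0)
u(O) = 0 (u(O) = (O*(-1))*0 = -O*0 = 0)
S = 100464 (S = 4*25116 = 100464)
√(u(49) + (S + 17996)) = √(0 + (100464 + 17996)) = √(0 + 118460) = √118460 = 2*√29615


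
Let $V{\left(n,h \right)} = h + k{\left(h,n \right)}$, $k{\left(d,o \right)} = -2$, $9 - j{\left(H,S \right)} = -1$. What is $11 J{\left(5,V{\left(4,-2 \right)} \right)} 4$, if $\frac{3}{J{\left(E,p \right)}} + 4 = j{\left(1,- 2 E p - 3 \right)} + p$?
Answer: $66$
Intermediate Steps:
$j{\left(H,S \right)} = 10$ ($j{\left(H,S \right)} = 9 - -1 = 9 + 1 = 10$)
$V{\left(n,h \right)} = -2 + h$ ($V{\left(n,h \right)} = h - 2 = -2 + h$)
$J{\left(E,p \right)} = \frac{3}{6 + p}$ ($J{\left(E,p \right)} = \frac{3}{-4 + \left(10 + p\right)} = \frac{3}{6 + p}$)
$11 J{\left(5,V{\left(4,-2 \right)} \right)} 4 = 11 \frac{3}{6 - 4} \cdot 4 = 11 \cdot \frac{3}{2} \cdot 4 = \frac{33}{2} \cdot 4 = 66$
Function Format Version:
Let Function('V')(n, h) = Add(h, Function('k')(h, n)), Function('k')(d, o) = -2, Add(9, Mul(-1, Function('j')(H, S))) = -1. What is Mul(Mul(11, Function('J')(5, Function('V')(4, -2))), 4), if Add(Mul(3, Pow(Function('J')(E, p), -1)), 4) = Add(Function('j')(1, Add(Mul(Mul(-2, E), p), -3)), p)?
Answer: 66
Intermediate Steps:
Function('j')(H, S) = 10 (Function('j')(H, S) = Add(9, Mul(-1, -1)) = Add(9, 1) = 10)
Function('V')(n, h) = Add(-2, h) (Function('V')(n, h) = Add(h, -2) = Add(-2, h))
Function('J')(E, p) = Mul(3, Pow(Add(6, p), -1)) (Function('J')(E, p) = Mul(3, Pow(Add(-4, Add(10, p)), -1)) = Mul(3, Pow(Add(6, p), -1)))
Mul(Mul(11, Function('J')(5, Function('V')(4, -2))), 4) = Mul(Mul(11, Mul(3, Pow(Add(6, Add(-2, -2)), -1))), 4) = Mul(Mul(11, Mul(3, Pow(Add(6, -4), -1))), 4) = Mul(Mul(11, Mul(3, Pow(2, -1))), 4) = Mul(Mul(11, Mul(3, Rational(1, 2))), 4) = Mul(Mul(11, Rational(3, 2)), 4) = Mul(Rational(33, 2), 4) = 66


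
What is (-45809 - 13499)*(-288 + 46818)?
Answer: -2759601240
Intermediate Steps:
(-45809 - 13499)*(-288 + 46818) = -59308*46530 = -2759601240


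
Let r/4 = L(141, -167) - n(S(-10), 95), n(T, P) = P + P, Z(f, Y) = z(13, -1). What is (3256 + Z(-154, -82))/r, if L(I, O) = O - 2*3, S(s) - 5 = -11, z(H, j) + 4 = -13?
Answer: -3239/1452 ≈ -2.2307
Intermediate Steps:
z(H, j) = -17 (z(H, j) = -4 - 13 = -17)
S(s) = -6 (S(s) = 5 - 11 = -6)
Z(f, Y) = -17
L(I, O) = -6 + O (L(I, O) = O - 6 = -6 + O)
n(T, P) = 2*P
r = -1452 (r = 4*((-6 - 167) - 2*95) = 4*(-173 - 1*190) = 4*(-173 - 190) = 4*(-363) = -1452)
(3256 + Z(-154, -82))/r = (3256 - 17)/(-1452) = 3239*(-1/1452) = -3239/1452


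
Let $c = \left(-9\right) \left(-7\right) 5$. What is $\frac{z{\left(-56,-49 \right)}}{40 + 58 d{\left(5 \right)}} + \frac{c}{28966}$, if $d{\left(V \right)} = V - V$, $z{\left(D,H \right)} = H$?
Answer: $- \frac{100481}{82760} \approx -1.2141$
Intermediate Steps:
$d{\left(V \right)} = 0$
$c = 315$ ($c = 63 \cdot 5 = 315$)
$\frac{z{\left(-56,-49 \right)}}{40 + 58 d{\left(5 \right)}} + \frac{c}{28966} = - \frac{49}{40 + 58 \cdot 0} + \frac{315}{28966} = - \frac{49}{40 + 0} + 315 \cdot \frac{1}{28966} = - \frac{49}{40} + \frac{45}{4138} = - \frac{100481}{82760}$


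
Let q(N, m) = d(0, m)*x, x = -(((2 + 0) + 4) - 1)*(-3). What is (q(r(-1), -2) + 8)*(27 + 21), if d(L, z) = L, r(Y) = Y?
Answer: 384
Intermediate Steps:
x = 15 (x = -((2 + 4) - 1)*(-3) = -(6 - 1)*(-3) = -1*5*(-3) = -5*(-3) = 15)
q(N, m) = 0 (q(N, m) = 0*15 = 0)
(q(r(-1), -2) + 8)*(27 + 21) = (0 + 8)*(27 + 21) = 8*48 = 384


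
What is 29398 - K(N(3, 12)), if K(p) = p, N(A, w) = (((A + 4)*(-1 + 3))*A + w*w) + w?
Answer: 29200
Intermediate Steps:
N(A, w) = w + w**2 + A*(8 + 2*A) (N(A, w) = (((4 + A)*2)*A + w**2) + w = ((8 + 2*A)*A + w**2) + w = (A*(8 + 2*A) + w**2) + w = (w**2 + A*(8 + 2*A)) + w = w + w**2 + A*(8 + 2*A))
29398 - K(N(3, 12)) = 29398 - (12 + 12**2 + 2*3**2 + 8*3) = 29398 - (12 + 144 + 2*9 + 24) = 29398 - (12 + 144 + 18 + 24) = 29398 - 1*198 = 29398 - 198 = 29200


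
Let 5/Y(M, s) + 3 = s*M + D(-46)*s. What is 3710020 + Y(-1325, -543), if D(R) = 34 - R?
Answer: 2508092240645/676032 ≈ 3.7100e+6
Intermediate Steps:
Y(M, s) = 5/(-3 + 80*s + M*s) (Y(M, s) = 5/(-3 + (s*M + (34 - 1*(-46))*s)) = 5/(-3 + (M*s + (34 + 46)*s)) = 5/(-3 + (M*s + 80*s)) = 5/(-3 + (80*s + M*s)) = 5/(-3 + 80*s + M*s))
3710020 + Y(-1325, -543) = 3710020 + 5/(-3 + 80*(-543) - 1325*(-543)) = 3710020 + 5/(-3 - 43440 + 719475) = 3710020 + 5/676032 = 2508092240645/676032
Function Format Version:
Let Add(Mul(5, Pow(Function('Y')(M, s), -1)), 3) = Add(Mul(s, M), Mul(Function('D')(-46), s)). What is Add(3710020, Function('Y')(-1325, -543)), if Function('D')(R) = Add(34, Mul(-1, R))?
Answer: Rational(2508092240645, 676032) ≈ 3.7100e+6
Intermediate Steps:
Function('Y')(M, s) = Mul(5, Pow(Add(-3, Mul(80, s), Mul(M, s)), -1)) (Function('Y')(M, s) = Mul(5, Pow(Add(-3, Add(Mul(s, M), Mul(Add(34, Mul(-1, -46)), s))), -1)) = Mul(5, Pow(Add(-3, Add(Mul(M, s), Mul(Add(34, 46), s))), -1)) = Mul(5, Pow(Add(-3, Add(Mul(M, s), Mul(80, s))), -1)) = Mul(5, Pow(Add(-3, Add(Mul(80, s), Mul(M, s))), -1)) = Mul(5, Pow(Add(-3, Mul(80, s), Mul(M, s)), -1)))
Add(3710020, Function('Y')(-1325, -543)) = Add(3710020, Mul(5, Pow(Add(-3, Mul(80, -543), Mul(-1325, -543)), -1))) = Add(3710020, Mul(5, Pow(Add(-3, -43440, 719475), -1))) = Add(3710020, Mul(5, Pow(676032, -1))) = Add(3710020, Mul(5, Rational(1, 676032))) = Add(3710020, Rational(5, 676032)) = Rational(2508092240645, 676032)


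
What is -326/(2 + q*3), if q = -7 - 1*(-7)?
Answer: -163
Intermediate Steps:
q = 0 (q = -7 + 7 = 0)
-326/(2 + q*3) = -326/(2 + 0*3) = -326/(2 + 0) = -326/2 = -326*1/2 = -163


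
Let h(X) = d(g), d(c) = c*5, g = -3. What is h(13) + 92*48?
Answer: 4401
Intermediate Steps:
d(c) = 5*c
h(X) = -15 (h(X) = 5*(-3) = -15)
h(13) + 92*48 = -15 + 92*48 = -15 + 4416 = 4401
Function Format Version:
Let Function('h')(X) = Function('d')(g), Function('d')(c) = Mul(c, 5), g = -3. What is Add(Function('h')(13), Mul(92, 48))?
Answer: 4401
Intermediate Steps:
Function('d')(c) = Mul(5, c)
Function('h')(X) = -15 (Function('h')(X) = Mul(5, -3) = -15)
Add(Function('h')(13), Mul(92, 48)) = Add(-15, Mul(92, 48)) = Add(-15, 4416) = 4401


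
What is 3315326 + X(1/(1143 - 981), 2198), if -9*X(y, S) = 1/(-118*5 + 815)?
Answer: 6713535149/2025 ≈ 3.3153e+6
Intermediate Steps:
X(y, S) = -1/2025 (X(y, S) = -1/(9*(-118*5 + 815)) = -1/(9*(-590 + 815)) = -⅑/225 = -⅑*1/225 = -1/2025)
3315326 + X(1/(1143 - 981), 2198) = 3315326 - 1/2025 = 6713535149/2025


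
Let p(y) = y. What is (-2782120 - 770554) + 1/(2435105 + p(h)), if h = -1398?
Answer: -8646167582517/2433707 ≈ -3.5527e+6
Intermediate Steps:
(-2782120 - 770554) + 1/(2435105 + p(h)) = (-2782120 - 770554) + 1/(2435105 - 1398) = -3552674 + 1/2433707 = -8646167582517/2433707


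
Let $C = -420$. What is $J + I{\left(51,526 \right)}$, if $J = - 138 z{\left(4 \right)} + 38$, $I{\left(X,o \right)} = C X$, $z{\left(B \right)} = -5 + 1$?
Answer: $-20830$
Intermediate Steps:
$z{\left(B \right)} = -4$
$I{\left(X,o \right)} = - 420 X$
$J = 590$ ($J = \left(-138\right) \left(-4\right) + 38 = 552 + 38 = 590$)
$J + I{\left(51,526 \right)} = 590 - 21420 = -20830$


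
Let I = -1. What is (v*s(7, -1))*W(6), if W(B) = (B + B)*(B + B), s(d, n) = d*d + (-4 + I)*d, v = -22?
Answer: -44352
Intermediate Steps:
s(d, n) = d² - 5*d (s(d, n) = d*d + (-4 - 1)*d = d² - 5*d)
W(B) = 4*B² (W(B) = (2*B)*(2*B) = 4*B²)
(v*s(7, -1))*W(6) = (-154*(-5 + 7))*(4*6²) = (-154*2)*(4*36) = -22*14*144 = -308*144 = -44352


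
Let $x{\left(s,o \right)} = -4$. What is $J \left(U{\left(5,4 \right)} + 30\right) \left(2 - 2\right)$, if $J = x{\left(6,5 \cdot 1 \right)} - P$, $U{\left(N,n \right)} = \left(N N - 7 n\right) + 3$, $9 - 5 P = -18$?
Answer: $0$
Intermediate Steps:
$P = \frac{27}{5}$ ($P = \frac{9}{5} - - \frac{18}{5} = \frac{9}{5} + \frac{18}{5} = \frac{27}{5} \approx 5.4$)
$U{\left(N,n \right)} = 3 + N^{2} - 7 n$ ($U{\left(N,n \right)} = \left(N^{2} - 7 n\right) + 3 = 3 + N^{2} - 7 n$)
$J = - \frac{47}{5}$ ($J = -4 - \frac{27}{5} = - \frac{47}{5} \approx -9.4$)
$J \left(U{\left(5,4 \right)} + 30\right) \left(2 - 2\right) = - \frac{47 \left(\left(3 + 5^{2} - 28\right) + 30\right) \left(2 - 2\right)}{5} = - \frac{47 \left(\left(3 + 25 - 28\right) + 30\right) 0}{5} = - \frac{47 \left(0 + 30\right) 0}{5} = - \frac{47 \cdot 30 \cdot 0}{5} = \left(- \frac{47}{5}\right) 0 = 0$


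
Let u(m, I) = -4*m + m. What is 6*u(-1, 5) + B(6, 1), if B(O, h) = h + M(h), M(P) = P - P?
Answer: 19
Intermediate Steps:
M(P) = 0
B(O, h) = h (B(O, h) = h + 0 = h)
u(m, I) = -3*m
6*u(-1, 5) + B(6, 1) = 6*(-3*(-1)) + 1 = 6*3 + 1 = 18 + 1 = 19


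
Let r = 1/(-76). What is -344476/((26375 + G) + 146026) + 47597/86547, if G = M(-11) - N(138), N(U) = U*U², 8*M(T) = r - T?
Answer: 89191089927577/129218750219751 ≈ 0.69023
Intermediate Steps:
r = -1/76 ≈ -0.013158
M(T) = -1/608 - T/8 (M(T) = (-1/76 - T)/8 = -1/608 - T/8)
N(U) = U³
G = -1597866941/608 (G = (-1/608 - ⅛*(-11)) - 1*138³ = (-1/608 + 11/8) - 1*2628072 = 835/608 - 2628072 = -1597866941/608 ≈ -2.6281e+6)
-344476/((26375 + G) + 146026) + 47597/86547 = -344476/((26375 - 1597866941/608) + 146026) + 47597/86547 = -344476/(-1581830941/608 + 146026) + 47597*(1/86547) = -344476/(-1493047133/608) + 47597/86547 = -344476*(-608/1493047133) + 47597/86547 = 209441408/1493047133 + 47597/86547 = 89191089927577/129218750219751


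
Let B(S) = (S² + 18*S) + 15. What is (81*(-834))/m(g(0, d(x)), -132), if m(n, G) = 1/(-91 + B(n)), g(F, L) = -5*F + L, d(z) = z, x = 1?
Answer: 3850578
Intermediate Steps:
B(S) = 15 + S² + 18*S
g(F, L) = L - 5*F
m(n, G) = 1/(-76 + n² + 18*n) (m(n, G) = 1/(-91 + (15 + n² + 18*n)) = 1/(-76 + n² + 18*n))
(81*(-834))/m(g(0, d(x)), -132) = (81*(-834))/(1/(-76 + (1 - 5*0)² + 18*(1 - 5*0))) = -(-5134104 + 67554*(1 + 0)² + 1215972*(1 + 0)) = -67554/(1/(-76 + 1² + 18*1)) = -67554/(1/(-76 + 1 + 18)) = -67554/(1/(-57)) = -67554/(-1/57) = -67554*(-57) = 3850578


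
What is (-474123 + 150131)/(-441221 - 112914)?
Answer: 323992/554135 ≈ 0.58468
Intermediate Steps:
(-474123 + 150131)/(-441221 - 112914) = -323992/(-554135) = -323992*(-1/554135) = 323992/554135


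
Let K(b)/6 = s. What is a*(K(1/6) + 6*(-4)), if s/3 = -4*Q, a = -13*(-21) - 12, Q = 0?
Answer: -6264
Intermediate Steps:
a = 261 (a = 273 - 12 = 261)
s = 0 (s = 3*(-4*0) = 3*0 = 0)
K(b) = 0 (K(b) = 6*0 = 0)
a*(K(1/6) + 6*(-4)) = 261*(0 + 6*(-4)) = 261*(0 - 24) = 261*(-24) = -6264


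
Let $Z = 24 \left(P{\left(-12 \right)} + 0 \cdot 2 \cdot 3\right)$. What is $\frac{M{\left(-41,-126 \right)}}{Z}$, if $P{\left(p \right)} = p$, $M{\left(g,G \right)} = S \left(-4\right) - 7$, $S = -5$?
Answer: $- \frac{13}{288} \approx -0.045139$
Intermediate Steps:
$M{\left(g,G \right)} = 13$ ($M{\left(g,G \right)} = \left(-5\right) \left(-4\right) - 7 = 20 - 7 = 13$)
$Z = -288$ ($Z = 24 \left(-12 + 0 \cdot 2 \cdot 3\right) = 24 \left(-12 + 0 \cdot 3\right) = 24 \left(-12 + 0\right) = 24 \left(-12\right) = -288$)
$\frac{M{\left(-41,-126 \right)}}{Z} = \frac{13}{-288} = 13 \left(- \frac{1}{288}\right) = - \frac{13}{288}$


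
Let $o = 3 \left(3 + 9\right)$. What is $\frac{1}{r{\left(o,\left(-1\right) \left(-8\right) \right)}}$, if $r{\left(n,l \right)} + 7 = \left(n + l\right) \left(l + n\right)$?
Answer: $\frac{1}{1929} \approx 0.0005184$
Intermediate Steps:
$o = 36$ ($o = 3 \cdot 12 = 36$)
$r{\left(n,l \right)} = -7 + \left(l + n\right)^{2}$ ($r{\left(n,l \right)} = -7 + \left(n + l\right) \left(l + n\right) = -7 + \left(l + n\right) \left(l + n\right) = -7 + \left(l + n\right)^{2}$)
$\frac{1}{r{\left(o,\left(-1\right) \left(-8\right) \right)}} = \frac{1}{-7 + \left(\left(-1\right) \left(-8\right) + 36\right)^{2}} = \frac{1}{-7 + \left(8 + 36\right)^{2}} = \frac{1}{-7 + 44^{2}} = \frac{1}{-7 + 1936} = \frac{1}{1929}$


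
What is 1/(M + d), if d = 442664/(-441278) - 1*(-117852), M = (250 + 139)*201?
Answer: 220639/43254068867 ≈ 5.1010e-6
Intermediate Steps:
M = 78189 (M = 389*201 = 78189)
d = 26002526096/220639 (d = 442664*(-1/441278) + 117852 = -221332/220639 + 117852 = 26002526096/220639 ≈ 1.1785e+5)
1/(M + d) = 1/(78189 + 26002526096/220639) = 1/(43254068867/220639) = 220639/43254068867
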